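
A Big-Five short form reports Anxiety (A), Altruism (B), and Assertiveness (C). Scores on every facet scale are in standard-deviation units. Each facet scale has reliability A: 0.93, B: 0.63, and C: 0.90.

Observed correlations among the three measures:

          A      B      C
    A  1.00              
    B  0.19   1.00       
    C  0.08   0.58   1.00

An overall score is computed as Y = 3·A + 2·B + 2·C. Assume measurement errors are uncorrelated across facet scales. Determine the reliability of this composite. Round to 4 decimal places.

Var(Y) = 3² + 2² + 2² + 2·[6·0.19 + 6·0.08 + 4·0.58] = 17 + 7.88 = 24.88.
With uncorrelated errors the cross-covariances are all true-score covariance, so they carry over unchanged; only the diagonal terms shrink to ρᵢσᵢ².
True-score variance = [3²·0.93 + 2²·0.63 + 2²·0.90] + 7.88 = 14.49 + 7.88 = 22.37.
Reliability = 22.37 / 24.88 = 0.8991.

0.8991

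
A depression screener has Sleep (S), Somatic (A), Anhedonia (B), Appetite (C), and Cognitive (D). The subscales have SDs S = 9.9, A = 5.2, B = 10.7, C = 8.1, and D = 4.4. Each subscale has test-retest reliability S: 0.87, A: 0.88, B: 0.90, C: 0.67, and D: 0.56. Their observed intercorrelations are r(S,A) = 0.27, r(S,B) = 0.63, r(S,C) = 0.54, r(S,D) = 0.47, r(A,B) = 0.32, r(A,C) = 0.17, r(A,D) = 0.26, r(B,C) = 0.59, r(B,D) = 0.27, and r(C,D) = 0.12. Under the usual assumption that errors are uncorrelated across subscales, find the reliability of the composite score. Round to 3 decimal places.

0.929

Var(S+A+B+C+D) = 9.9² + 5.2² + 10.7² + 8.1² + 4.4² + 2·[9.9·5.2·0.27 + 9.9·10.7·0.63 + 9.9·8.1·0.54 + 9.9·4.4·0.47 + 5.2·10.7·0.32 + 5.2·8.1·0.17 + 5.2·4.4·0.26 + 10.7·8.1·0.59 + 10.7·4.4·0.27 + 8.1·4.4·0.12] = 324.51 + 486.898 = 811.408.
With uncorrelated errors the cross-covariances are all true-score covariance, so they carry over unchanged; only the diagonal terms shrink to ρᵢσᵢ².
True-score variance = [9.9²·0.87 + 5.2²·0.88 + 10.7²·0.90 + 8.1²·0.67 + 4.4²·0.56] + 486.898 = 266.905 + 486.898 = 753.803.
Reliability = 753.803 / 811.408 = 0.929.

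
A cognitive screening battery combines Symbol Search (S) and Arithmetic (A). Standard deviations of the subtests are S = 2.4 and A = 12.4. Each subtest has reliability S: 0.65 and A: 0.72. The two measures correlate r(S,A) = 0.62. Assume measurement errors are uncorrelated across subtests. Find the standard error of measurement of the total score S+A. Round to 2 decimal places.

Var(total) = 159.52 + 36.9024 = 196.422.
True-score variance = 114.451 + 36.9024 = 151.354, so reliability = 0.7706.
Error variance = 196.422 − 151.354 = 45.0688; SEM = √45.0688 = 6.71.

6.71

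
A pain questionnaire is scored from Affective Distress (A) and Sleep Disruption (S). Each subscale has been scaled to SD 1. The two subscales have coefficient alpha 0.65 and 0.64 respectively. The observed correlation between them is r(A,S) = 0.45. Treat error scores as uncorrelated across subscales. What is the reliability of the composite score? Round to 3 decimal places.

0.755

Var(A+S) = 2 + 2·[0.45] = 2 + 0.9 = 2.9.
With uncorrelated errors the cross-covariances are all true-score covariance, so they carry over unchanged; only the diagonal terms shrink to ρᵢσᵢ².
True-score variance = [0.65 + 0.64] + 0.9 = 1.29 + 0.9 = 2.19.
Reliability = 2.19 / 2.9 = 0.755.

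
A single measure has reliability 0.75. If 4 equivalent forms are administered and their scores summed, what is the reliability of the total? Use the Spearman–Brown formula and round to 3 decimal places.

0.923

ρ_k = kρ / (1 + (k−1)ρ) = 4·0.75 / (1 + 3·0.75) = 3.000 / 3.250 = 0.923.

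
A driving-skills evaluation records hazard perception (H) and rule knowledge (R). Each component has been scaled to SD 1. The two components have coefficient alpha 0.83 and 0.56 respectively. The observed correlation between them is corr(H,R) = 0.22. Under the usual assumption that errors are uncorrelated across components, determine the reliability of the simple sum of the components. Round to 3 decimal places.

0.750

Var(H+R) = 2 + 2·[0.22] = 2 + 0.44 = 2.44.
Under uncorrelated errors the observed covariances equal the true-score covariances, so only the own-variance terms attenuate.
True-score variance = [0.83 + 0.56] + 0.44 = 1.39 + 0.44 = 1.83.
Reliability = 1.83 / 2.44 = 0.750.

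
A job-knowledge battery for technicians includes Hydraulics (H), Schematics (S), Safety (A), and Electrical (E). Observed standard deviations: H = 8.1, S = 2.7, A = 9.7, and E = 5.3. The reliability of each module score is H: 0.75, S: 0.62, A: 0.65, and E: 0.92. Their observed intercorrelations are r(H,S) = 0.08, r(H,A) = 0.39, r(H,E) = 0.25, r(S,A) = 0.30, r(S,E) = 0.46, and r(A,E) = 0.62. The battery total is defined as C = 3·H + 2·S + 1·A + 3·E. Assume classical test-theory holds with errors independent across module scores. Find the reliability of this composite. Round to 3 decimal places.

0.873

Var(C) = 3²·8.1² + 2²·2.7² + 9.7² + 3²·5.3² + 2·[6·8.1·2.7·0.08 + 3·8.1·9.7·0.39 + 9·8.1·5.3·0.25 + 2·2.7·9.7·0.30 + 6·2.7·5.3·0.46 + 3·9.7·5.3·0.62] = 966.55 + 699.698 = 1666.25.
Under uncorrelated errors the observed covariances equal the true-score covariances, so only the own-variance terms attenuate.
True-score variance = [3²·8.1²·0.75 + 2²·2.7²·0.62 + 9.7²·0.65 + 3²·5.3²·0.92] + 699.698 = 754.69 + 699.698 = 1454.39.
Reliability = 1454.39 / 1666.25 = 0.873.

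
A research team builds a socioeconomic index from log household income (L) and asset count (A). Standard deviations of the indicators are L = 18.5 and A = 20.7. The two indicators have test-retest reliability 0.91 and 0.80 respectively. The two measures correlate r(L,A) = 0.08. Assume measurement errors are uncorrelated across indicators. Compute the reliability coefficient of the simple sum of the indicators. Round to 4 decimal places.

0.8600

Var(L+A) = 18.5² + 20.7² + 2·[18.5·20.7·0.08] = 770.74 + 61.272 = 832.012.
With uncorrelated errors the cross-covariances are all true-score covariance, so they carry over unchanged; only the diagonal terms shrink to ρᵢσᵢ².
True-score variance = [18.5²·0.91 + 20.7²·0.80] + 61.272 = 654.239 + 61.272 = 715.511.
Reliability = 715.511 / 832.012 = 0.8600.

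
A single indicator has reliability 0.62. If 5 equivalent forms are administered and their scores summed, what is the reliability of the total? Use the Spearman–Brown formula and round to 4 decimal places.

ρ_k = kρ / (1 + (k−1)ρ) = 5·0.62 / (1 + 4·0.62) = 3.100 / 3.480 = 0.8908.

0.8908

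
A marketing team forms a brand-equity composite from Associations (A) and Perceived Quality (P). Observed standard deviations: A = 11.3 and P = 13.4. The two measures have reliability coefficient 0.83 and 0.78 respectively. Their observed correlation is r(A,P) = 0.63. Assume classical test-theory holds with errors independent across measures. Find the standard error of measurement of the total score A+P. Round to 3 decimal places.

Var(total) = 307.25 + 190.789 = 498.039.
True-score variance = 246.04 + 190.789 = 436.829, so reliability = 0.8771.
Error variance = 498.039 − 436.829 = 61.2105; SEM = √61.2105 = 7.824.

7.824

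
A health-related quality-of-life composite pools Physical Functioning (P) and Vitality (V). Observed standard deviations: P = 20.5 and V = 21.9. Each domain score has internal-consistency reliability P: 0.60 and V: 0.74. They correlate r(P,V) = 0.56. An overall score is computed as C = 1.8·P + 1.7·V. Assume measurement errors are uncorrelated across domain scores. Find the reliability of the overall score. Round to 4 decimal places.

Var(C) = 1.8²·20.5² + 1.7²·21.9² + 2·[3.06·20.5·21.9·0.56] = 2747.68 + 1538.64 = 4286.32.
With uncorrelated errors the cross-covariances are all true-score covariance, so they carry over unchanged; only the diagonal terms shrink to ρᵢσᵢ².
True-score variance = [1.8²·20.5²·0.60 + 1.7²·21.9²·0.74] + 1538.64 = 1842.66 + 1538.64 = 3381.3.
Reliability = 3381.3 / 4286.32 = 0.7889.

0.7889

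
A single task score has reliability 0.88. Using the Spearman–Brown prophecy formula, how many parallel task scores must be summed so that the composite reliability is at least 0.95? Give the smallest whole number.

k ≥ ρ*(1−ρ₁)/(ρ₁(1−ρ*)) = 0.95·0.12 / (0.88·0.05) = 2.591.
Smallest integer k = 3.

3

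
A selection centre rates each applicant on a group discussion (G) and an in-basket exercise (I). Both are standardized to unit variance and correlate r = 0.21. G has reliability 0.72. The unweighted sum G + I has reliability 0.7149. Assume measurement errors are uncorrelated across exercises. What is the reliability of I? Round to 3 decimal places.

Var(G+I) = 2 + 2·0.21 = 2.420.
True-score variance = ρ_G + ρ_I + 2·0.21, so 0.7149 = (0.72 + ρ_I + 0.42) / 2.420.
ρ_I = 0.7149·2.420 − 0.72 − 0.42 = 0.590.

0.590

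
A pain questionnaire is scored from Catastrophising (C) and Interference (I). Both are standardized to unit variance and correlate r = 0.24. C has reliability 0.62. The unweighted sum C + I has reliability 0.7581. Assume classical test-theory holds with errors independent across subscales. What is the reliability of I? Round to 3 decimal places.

0.780

Var(C+I) = 2 + 2·0.24 = 2.480.
True-score variance = ρ_C + ρ_I + 2·0.24, so 0.7581 = (0.62 + ρ_I + 0.48) / 2.480.
ρ_I = 0.7581·2.480 − 0.62 − 0.48 = 0.780.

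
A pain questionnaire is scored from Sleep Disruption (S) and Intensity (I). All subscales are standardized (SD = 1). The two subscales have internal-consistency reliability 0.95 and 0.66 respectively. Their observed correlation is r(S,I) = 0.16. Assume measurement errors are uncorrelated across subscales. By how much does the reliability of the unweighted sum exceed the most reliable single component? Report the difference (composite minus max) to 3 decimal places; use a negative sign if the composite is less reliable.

Var(sum) = 2 + 0.32 = 2.32; true-score variance = 1.61 + 0.32 = 1.93; composite reliability = 0.8319.
Max component reliability = 0.9500.
Difference = 0.8319 − 0.9500 = -0.118.

-0.118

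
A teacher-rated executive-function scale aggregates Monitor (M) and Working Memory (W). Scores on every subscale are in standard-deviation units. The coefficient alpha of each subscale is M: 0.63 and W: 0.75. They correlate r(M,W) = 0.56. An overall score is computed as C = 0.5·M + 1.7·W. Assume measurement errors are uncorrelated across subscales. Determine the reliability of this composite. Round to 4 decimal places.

0.8008

Var(C) = 0.5² + 1.7² + 2·[0.85·0.56] = 3.14 + 0.952 = 4.092.
With uncorrelated errors the cross-covariances are all true-score covariance, so they carry over unchanged; only the diagonal terms shrink to ρᵢσᵢ².
True-score variance = [0.5²·0.63 + 1.7²·0.75] + 0.952 = 2.325 + 0.952 = 3.277.
Reliability = 3.277 / 4.092 = 0.8008.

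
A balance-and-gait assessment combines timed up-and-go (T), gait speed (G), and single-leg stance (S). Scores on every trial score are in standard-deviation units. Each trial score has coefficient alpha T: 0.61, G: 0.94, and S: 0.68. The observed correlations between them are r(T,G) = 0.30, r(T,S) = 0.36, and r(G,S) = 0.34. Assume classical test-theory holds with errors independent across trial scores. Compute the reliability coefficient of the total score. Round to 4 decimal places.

Var(T+G+S) = 3 + 2·[0.30 + 0.36 + 0.34] = 3 + 2 = 5.
With uncorrelated errors the cross-covariances are all true-score covariance, so they carry over unchanged; only the diagonal terms shrink to ρᵢσᵢ².
True-score variance = [0.61 + 0.94 + 0.68] + 2 = 2.23 + 2 = 4.23.
Reliability = 4.23 / 5 = 0.8460.

0.8460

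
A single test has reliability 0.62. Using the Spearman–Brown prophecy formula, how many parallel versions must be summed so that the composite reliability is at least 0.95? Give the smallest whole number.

12

k ≥ ρ*(1−ρ₁)/(ρ₁(1−ρ*)) = 0.95·0.38 / (0.62·0.05) = 11.645.
Smallest integer k = 12.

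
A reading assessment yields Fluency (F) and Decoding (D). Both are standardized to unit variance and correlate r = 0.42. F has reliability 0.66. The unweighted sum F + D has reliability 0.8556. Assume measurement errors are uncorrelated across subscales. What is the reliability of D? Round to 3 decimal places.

0.930

Var(F+D) = 2 + 2·0.42 = 2.840.
True-score variance = ρ_F + ρ_D + 2·0.42, so 0.8556 = (0.66 + ρ_D + 0.84) / 2.840.
ρ_D = 0.8556·2.840 − 0.66 − 0.84 = 0.930.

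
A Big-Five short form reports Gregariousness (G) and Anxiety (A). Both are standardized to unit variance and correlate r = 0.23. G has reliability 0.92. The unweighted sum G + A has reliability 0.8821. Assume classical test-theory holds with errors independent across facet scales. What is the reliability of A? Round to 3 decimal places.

Var(G+A) = 2 + 2·0.23 = 2.460.
True-score variance = ρ_G + ρ_A + 2·0.23, so 0.8821 = (0.92 + ρ_A + 0.46) / 2.460.
ρ_A = 0.8821·2.460 − 0.92 − 0.46 = 0.790.

0.790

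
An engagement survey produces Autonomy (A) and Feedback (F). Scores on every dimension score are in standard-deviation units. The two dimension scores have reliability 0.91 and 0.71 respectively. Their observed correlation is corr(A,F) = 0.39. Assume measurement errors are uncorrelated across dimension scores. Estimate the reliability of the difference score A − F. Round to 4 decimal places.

Var(A−F) = 1 + 1 − 2·0.39 = 2 − 0.78 = 1.22.
Under uncorrelated errors the observed covariances equal the true-score covariances, so only the own-variance terms attenuate.
True-score variance = [0.91 + 0.71] − 0.78 = 1.62 − 0.78 = 0.84.
Reliability = 0.84 / 1.22 = 0.6885.

0.6885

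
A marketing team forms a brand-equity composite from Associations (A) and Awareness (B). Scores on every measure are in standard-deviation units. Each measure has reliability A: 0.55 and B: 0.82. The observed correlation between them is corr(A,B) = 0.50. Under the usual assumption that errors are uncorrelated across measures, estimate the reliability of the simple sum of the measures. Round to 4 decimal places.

Var(A+B) = 2 + 2·[0.50] = 2 + 1 = 3.
Because errors are independent across components, Cov(Tᵢ,Tⱼ) = Cov(Xᵢ,Xⱼ); the off-diagonal part of the true-score variance is the same as above.
True-score variance = [0.55 + 0.82] + 1 = 1.37 + 1 = 2.37.
Reliability = 2.37 / 3 = 0.7900.

0.7900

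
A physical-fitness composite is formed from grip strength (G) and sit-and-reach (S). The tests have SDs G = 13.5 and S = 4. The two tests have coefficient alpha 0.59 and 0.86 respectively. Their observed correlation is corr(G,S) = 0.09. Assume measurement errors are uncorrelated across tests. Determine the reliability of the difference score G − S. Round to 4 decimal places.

0.5918

Var(G−S) = 13.5² + 4² − 2·13.5·4·0.09 = 198.25 − 9.72 = 188.53.
With uncorrelated errors the cross-covariances are all true-score covariance, so they carry over unchanged; only the diagonal terms shrink to ρᵢσᵢ².
True-score variance = [13.5²·0.59 + 4²·0.86] − 9.72 = 121.287 − 9.72 = 111.567.
Reliability = 111.567 / 188.53 = 0.5918.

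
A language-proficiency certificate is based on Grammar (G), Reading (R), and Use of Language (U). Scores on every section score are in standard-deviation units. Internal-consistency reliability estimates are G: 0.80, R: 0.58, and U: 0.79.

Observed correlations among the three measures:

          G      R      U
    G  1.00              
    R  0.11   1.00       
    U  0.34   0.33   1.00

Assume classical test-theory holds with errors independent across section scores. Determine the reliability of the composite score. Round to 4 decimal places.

Var(G+R+U) = 3 + 2·[0.11 + 0.34 + 0.33] = 3 + 1.56 = 4.56.
With uncorrelated errors the cross-covariances are all true-score covariance, so they carry over unchanged; only the diagonal terms shrink to ρᵢσᵢ².
True-score variance = [0.80 + 0.58 + 0.79] + 1.56 = 2.17 + 1.56 = 3.73.
Reliability = 3.73 / 4.56 = 0.8180.

0.8180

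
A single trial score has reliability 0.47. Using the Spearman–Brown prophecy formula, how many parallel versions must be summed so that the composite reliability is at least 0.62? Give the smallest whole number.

2

k ≥ ρ*(1−ρ₁)/(ρ₁(1−ρ*)) = 0.62·0.53 / (0.47·0.38) = 1.840.
Smallest integer k = 2.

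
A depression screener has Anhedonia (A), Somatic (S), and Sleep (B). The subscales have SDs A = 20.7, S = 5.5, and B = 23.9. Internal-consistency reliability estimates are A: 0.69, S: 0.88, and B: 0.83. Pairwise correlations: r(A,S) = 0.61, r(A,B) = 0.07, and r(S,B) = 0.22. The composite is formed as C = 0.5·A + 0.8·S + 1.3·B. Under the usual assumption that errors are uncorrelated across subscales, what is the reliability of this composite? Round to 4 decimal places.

Var(C) = 0.5²·20.7² + 0.8²·5.5² + 1.3²·23.9² + 2·[0.4·20.7·5.5·0.61 + 0.65·20.7·23.9·0.07 + 1.04·5.5·23.9·0.22] = 1091.83 + 160.731 = 1252.56.
With uncorrelated errors the cross-covariances are all true-score covariance, so they carry over unchanged; only the diagonal terms shrink to ρᵢσᵢ².
True-score variance = [0.5²·20.7²·0.69 + 0.8²·5.5²·0.88 + 1.3²·23.9²·0.83] + 160.731 = 892.188 + 160.731 = 1052.92.
Reliability = 1052.92 / 1252.56 = 0.8406.

0.8406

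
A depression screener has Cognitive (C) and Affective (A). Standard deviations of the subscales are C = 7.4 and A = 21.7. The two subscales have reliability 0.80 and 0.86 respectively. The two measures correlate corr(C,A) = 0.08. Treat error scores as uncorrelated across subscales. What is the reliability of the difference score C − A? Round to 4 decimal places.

Var(C−A) = 7.4² + 21.7² − 2·7.4·21.7·0.08 = 525.65 − 25.6928 = 499.957.
Under uncorrelated errors the observed covariances equal the true-score covariances, so only the own-variance terms attenuate.
True-score variance = [7.4²·0.80 + 21.7²·0.86] − 25.6928 = 448.773 − 25.6928 = 423.081.
Reliability = 423.081 / 499.957 = 0.8462.

0.8462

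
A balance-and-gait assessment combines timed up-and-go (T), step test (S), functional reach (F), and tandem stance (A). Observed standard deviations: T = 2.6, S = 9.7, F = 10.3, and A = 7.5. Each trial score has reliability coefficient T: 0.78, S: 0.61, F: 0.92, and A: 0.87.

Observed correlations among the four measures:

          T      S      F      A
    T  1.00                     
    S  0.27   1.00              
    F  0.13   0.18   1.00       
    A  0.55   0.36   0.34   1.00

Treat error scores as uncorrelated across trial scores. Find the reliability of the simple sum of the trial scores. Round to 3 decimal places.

Var(T+S+F+A) = 2.6² + 9.7² + 10.3² + 7.5² + 2·[2.6·9.7·0.27 + 2.6·10.3·0.13 + 2.6·7.5·0.55 + 9.7·10.3·0.18 + 9.7·7.5·0.36 + 10.3·7.5·0.34] = 263.19 + 182.909 = 446.099.
Under uncorrelated errors the observed covariances equal the true-score covariances, so only the own-variance terms attenuate.
True-score variance = [2.6²·0.78 + 9.7²·0.61 + 10.3²·0.92 + 7.5²·0.87] + 182.909 = 209.208 + 182.909 = 392.117.
Reliability = 392.117 / 446.099 = 0.879.

0.879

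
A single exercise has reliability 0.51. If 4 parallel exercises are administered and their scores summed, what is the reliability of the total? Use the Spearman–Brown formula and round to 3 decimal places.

0.806

ρ_k = kρ / (1 + (k−1)ρ) = 4·0.51 / (1 + 3·0.51) = 2.040 / 2.530 = 0.806.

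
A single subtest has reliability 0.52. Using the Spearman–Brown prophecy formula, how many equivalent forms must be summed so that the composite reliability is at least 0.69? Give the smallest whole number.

3

k ≥ ρ*(1−ρ₁)/(ρ₁(1−ρ*)) = 0.69·0.48 / (0.52·0.31) = 2.055.
Smallest integer k = 3.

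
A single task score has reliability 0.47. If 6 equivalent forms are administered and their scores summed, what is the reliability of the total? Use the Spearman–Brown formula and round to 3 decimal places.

ρ_k = kρ / (1 + (k−1)ρ) = 6·0.47 / (1 + 5·0.47) = 2.820 / 3.350 = 0.842.

0.842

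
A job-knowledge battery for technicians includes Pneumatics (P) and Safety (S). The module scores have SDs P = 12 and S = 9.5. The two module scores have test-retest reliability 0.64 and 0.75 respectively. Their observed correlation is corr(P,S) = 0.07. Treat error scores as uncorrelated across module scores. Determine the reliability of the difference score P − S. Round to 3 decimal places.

0.659

Var(P−S) = 12² + 9.5² − 2·12·9.5·0.07 = 234.25 − 15.96 = 218.29.
Because errors are independent across components, Cov(Tᵢ,Tⱼ) = Cov(Xᵢ,Xⱼ); the off-diagonal part of the true-score variance is the same as above.
True-score variance = [12²·0.64 + 9.5²·0.75] − 15.96 = 159.847 − 15.96 = 143.887.
Reliability = 143.887 / 218.29 = 0.659.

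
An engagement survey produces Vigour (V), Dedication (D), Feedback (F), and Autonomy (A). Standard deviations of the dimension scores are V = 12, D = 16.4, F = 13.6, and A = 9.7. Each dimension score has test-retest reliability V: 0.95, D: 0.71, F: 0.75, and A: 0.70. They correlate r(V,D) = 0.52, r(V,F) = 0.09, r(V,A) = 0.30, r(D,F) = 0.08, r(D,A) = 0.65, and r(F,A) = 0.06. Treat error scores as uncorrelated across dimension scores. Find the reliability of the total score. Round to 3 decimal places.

0.873

Var(V+D+F+A) = 12² + 16.4² + 13.6² + 9.7² + 2·[12·16.4·0.52 + 12·13.6·0.09 + 12·9.7·0.30 + 16.4·13.6·0.08 + 16.4·9.7·0.65 + 13.6·9.7·0.06] = 692.01 + 562.209 = 1254.22.
With uncorrelated errors the cross-covariances are all true-score covariance, so they carry over unchanged; only the diagonal terms shrink to ρᵢσᵢ².
True-score variance = [12²·0.95 + 16.4²·0.71 + 13.6²·0.75 + 9.7²·0.70] + 562.209 = 532.345 + 562.209 = 1094.55.
Reliability = 1094.55 / 1254.22 = 0.873.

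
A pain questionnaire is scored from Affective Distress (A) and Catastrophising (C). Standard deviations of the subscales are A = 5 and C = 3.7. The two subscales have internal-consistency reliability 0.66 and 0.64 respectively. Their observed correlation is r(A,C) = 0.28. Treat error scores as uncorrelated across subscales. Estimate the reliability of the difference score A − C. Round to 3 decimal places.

Var(A−C) = 5² + 3.7² − 2·5·3.7·0.28 = 38.69 − 10.36 = 28.33.
Because errors are independent across components, Cov(Tᵢ,Tⱼ) = Cov(Xᵢ,Xⱼ); the off-diagonal part of the true-score variance is the same as above.
True-score variance = [5²·0.66 + 3.7²·0.64] − 10.36 = 25.2616 − 10.36 = 14.9016.
Reliability = 14.9016 / 28.33 = 0.526.

0.526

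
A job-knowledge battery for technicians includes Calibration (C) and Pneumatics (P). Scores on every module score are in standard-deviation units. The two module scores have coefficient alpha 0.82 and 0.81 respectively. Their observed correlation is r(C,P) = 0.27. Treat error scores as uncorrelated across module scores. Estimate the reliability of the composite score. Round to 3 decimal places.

0.854

Var(C+P) = 2 + 2·[0.27] = 2 + 0.54 = 2.54.
With uncorrelated errors the cross-covariances are all true-score covariance, so they carry over unchanged; only the diagonal terms shrink to ρᵢσᵢ².
True-score variance = [0.82 + 0.81] + 0.54 = 1.63 + 0.54 = 2.17.
Reliability = 2.17 / 2.54 = 0.854.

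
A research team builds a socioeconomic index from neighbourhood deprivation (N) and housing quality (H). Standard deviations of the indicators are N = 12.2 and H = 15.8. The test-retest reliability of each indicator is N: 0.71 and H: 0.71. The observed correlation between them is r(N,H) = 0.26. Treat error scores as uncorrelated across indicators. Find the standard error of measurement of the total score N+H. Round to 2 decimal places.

10.75

Var(total) = 398.48 + 100.235 = 498.715.
True-score variance = 282.921 + 100.235 = 383.156, so reliability = 0.7683.
Error variance = 498.715 − 383.156 = 115.559; SEM = √115.559 = 10.75.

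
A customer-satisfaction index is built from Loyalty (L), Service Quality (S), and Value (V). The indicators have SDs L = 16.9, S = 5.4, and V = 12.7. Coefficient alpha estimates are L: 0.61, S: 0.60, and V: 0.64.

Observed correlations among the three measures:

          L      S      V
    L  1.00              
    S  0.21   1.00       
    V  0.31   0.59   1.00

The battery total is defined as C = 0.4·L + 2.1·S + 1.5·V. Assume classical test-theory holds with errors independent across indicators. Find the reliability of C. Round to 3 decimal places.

0.779

Var(C) = 0.4²·16.9² + 2.1²·5.4² + 1.5²·12.7² + 2·[0.84·16.9·5.4·0.21 + 0.6·16.9·12.7·0.31 + 3.15·5.4·12.7·0.59] = 537.196 + 366.951 = 904.146.
Because errors are independent across components, Cov(Tᵢ,Tⱼ) = Cov(Xᵢ,Xⱼ); the off-diagonal part of the true-score variance is the same as above.
True-score variance = [0.4²·16.9²·0.61 + 2.1²·5.4²·0.60 + 1.5²·12.7²·0.64] + 366.951 = 337.29 + 366.951 = 704.241.
Reliability = 704.241 / 904.146 = 0.779.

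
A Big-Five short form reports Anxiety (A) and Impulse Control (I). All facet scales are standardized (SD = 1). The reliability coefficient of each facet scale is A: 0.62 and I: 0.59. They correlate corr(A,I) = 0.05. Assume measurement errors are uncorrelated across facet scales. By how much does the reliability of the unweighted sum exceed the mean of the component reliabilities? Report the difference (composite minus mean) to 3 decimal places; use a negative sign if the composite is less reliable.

Var(sum) = 2 + 0.1 = 2.1; true-score variance = 1.21 + 0.1 = 1.31; composite reliability = 0.6238.
Mean component reliability = 0.6050.
Difference = 0.6238 − 0.6050 = 0.019.

0.019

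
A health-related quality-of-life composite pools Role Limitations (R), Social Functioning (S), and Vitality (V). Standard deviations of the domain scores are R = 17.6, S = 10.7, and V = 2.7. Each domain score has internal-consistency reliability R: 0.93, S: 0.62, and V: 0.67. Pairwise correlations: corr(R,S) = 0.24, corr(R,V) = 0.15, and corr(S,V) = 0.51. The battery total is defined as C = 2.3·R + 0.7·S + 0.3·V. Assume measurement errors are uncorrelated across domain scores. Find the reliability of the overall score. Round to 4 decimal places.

0.9266

Var(C) = 2.3²·17.6² + 0.7²·10.7² + 0.3²·2.7² + 2·[1.61·17.6·10.7·0.24 + 0.69·17.6·2.7·0.15 + 0.21·10.7·2.7·0.51] = 1695.39 + 161.559 = 1856.95.
Because errors are independent across components, Cov(Tᵢ,Tⱼ) = Cov(Xᵢ,Xⱼ); the off-diagonal part of the true-score variance is the same as above.
True-score variance = [2.3²·17.6²·0.93 + 0.7²·10.7²·0.62 + 0.3²·2.7²·0.67] + 161.559 = 1559.15 + 161.559 = 1720.71.
Reliability = 1720.71 / 1856.95 = 0.9266.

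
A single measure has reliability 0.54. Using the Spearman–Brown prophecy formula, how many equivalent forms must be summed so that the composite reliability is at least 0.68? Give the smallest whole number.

k ≥ ρ*(1−ρ₁)/(ρ₁(1−ρ*)) = 0.68·0.46 / (0.54·0.32) = 1.810.
Smallest integer k = 2.

2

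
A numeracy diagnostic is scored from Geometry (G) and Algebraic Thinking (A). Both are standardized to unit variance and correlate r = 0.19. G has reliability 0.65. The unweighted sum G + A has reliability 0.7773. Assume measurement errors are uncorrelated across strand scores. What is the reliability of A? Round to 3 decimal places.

0.820

Var(G+A) = 2 + 2·0.19 = 2.380.
True-score variance = ρ_G + ρ_A + 2·0.19, so 0.7773 = (0.65 + ρ_A + 0.38) / 2.380.
ρ_A = 0.7773·2.380 − 0.65 − 0.38 = 0.820.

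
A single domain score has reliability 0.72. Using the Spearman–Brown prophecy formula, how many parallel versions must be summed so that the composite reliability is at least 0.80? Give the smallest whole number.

2

k ≥ ρ*(1−ρ₁)/(ρ₁(1−ρ*)) = 0.80·0.28 / (0.72·0.20) = 1.556.
Smallest integer k = 2.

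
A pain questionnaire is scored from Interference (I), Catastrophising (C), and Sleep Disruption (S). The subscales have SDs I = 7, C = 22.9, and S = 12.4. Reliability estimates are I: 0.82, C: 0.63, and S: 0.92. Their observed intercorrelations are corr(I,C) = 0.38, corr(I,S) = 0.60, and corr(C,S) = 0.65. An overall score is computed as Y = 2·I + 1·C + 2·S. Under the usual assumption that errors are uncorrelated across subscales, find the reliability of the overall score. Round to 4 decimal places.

0.8981

Var(Y) = 2²·7² + 22.9² + 2²·12.4² + 2·[2·7·22.9·0.38 + 4·7·12.4·0.60 + 2·22.9·12.4·0.65] = 1335.45 + 1398.59 = 2734.04.
Because errors are independent across components, Cov(Tᵢ,Tⱼ) = Cov(Xᵢ,Xⱼ); the off-diagonal part of the true-score variance is the same as above.
True-score variance = [2²·7²·0.82 + 22.9²·0.63 + 2²·12.4²·0.92] + 1398.59 = 1056.94 + 1398.59 = 2455.53.
Reliability = 2455.53 / 2734.04 = 0.8981.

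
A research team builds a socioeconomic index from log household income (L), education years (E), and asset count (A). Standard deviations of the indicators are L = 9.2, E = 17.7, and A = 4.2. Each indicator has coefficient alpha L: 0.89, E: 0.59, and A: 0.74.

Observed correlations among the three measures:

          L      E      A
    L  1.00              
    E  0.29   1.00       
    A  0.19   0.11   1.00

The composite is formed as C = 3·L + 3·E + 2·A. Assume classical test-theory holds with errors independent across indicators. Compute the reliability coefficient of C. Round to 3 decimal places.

0.732

Var(C) = 3²·9.2² + 3²·17.7² + 2²·4.2² + 2·[9·9.2·17.7·0.29 + 6·9.2·4.2·0.19 + 6·17.7·4.2·0.11] = 3651.93 + 1036.25 = 4688.18.
Because errors are independent across components, Cov(Tᵢ,Tⱼ) = Cov(Xᵢ,Xⱼ); the off-diagonal part of the true-score variance is the same as above.
True-score variance = [3²·9.2²·0.89 + 3²·17.7²·0.59 + 2²·4.2²·0.74] + 1036.25 = 2393.75 + 1036.25 = 3430.
Reliability = 3430 / 4688.18 = 0.732.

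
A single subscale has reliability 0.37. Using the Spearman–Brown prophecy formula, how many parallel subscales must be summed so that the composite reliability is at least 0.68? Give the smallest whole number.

4

k ≥ ρ*(1−ρ₁)/(ρ₁(1−ρ*)) = 0.68·0.63 / (0.37·0.32) = 3.618.
Smallest integer k = 4.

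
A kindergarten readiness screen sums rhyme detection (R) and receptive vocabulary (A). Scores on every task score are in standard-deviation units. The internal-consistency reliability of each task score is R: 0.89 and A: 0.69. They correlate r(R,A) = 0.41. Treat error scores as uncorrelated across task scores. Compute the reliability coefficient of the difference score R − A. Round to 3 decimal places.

0.644

Var(R−A) = 1 + 1 − 2·0.41 = 2 − 0.82 = 1.18.
With uncorrelated errors the cross-covariances are all true-score covariance, so they carry over unchanged; only the diagonal terms shrink to ρᵢσᵢ².
True-score variance = [0.89 + 0.69] − 0.82 = 1.58 − 0.82 = 0.76.
Reliability = 0.76 / 1.18 = 0.644.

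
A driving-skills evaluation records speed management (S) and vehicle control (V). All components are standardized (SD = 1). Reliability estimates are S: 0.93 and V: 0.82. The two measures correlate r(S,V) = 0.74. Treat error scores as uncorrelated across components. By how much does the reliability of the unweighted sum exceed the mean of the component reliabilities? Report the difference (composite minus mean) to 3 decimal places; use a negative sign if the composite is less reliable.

0.053

Var(sum) = 2 + 1.48 = 3.48; true-score variance = 1.75 + 1.48 = 3.23; composite reliability = 0.9282.
Mean component reliability = 0.8750.
Difference = 0.9282 − 0.8750 = 0.053.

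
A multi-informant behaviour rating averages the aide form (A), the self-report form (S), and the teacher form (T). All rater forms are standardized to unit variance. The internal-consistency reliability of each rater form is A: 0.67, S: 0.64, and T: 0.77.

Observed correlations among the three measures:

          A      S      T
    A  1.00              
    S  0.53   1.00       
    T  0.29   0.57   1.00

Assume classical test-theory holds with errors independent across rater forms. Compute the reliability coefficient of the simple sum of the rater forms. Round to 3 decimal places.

Var(A+S+T) = 3 + 2·[0.53 + 0.29 + 0.57] = 3 + 2.78 = 5.78.
Under uncorrelated errors the observed covariances equal the true-score covariances, so only the own-variance terms attenuate.
True-score variance = [0.67 + 0.64 + 0.77] + 2.78 = 2.08 + 2.78 = 4.86.
Reliability = 4.86 / 5.78 = 0.841.

0.841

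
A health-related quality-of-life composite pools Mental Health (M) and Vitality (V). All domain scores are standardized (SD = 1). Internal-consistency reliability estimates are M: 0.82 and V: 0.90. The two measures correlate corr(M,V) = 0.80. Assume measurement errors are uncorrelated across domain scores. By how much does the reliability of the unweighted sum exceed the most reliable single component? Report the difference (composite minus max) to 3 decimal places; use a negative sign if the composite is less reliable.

0.022

Var(sum) = 2 + 1.6 = 3.6; true-score variance = 1.72 + 1.6 = 3.32; composite reliability = 0.9222.
Max component reliability = 0.9000.
Difference = 0.9222 − 0.9000 = 0.022.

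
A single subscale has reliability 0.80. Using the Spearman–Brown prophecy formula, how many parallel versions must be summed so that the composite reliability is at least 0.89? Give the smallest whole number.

3

k ≥ ρ*(1−ρ₁)/(ρ₁(1−ρ*)) = 0.89·0.20 / (0.80·0.11) = 2.023.
Smallest integer k = 3.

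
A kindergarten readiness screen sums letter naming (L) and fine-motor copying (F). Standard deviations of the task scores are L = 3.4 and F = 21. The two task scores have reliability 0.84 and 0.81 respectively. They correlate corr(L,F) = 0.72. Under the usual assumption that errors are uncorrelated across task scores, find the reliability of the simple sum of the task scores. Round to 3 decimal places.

0.846

Var(L+F) = 3.4² + 21² + 2·[3.4·21·0.72] = 452.56 + 102.816 = 555.376.
Because errors are independent across components, Cov(Tᵢ,Tⱼ) = Cov(Xᵢ,Xⱼ); the off-diagonal part of the true-score variance is the same as above.
True-score variance = [3.4²·0.84 + 21²·0.81] + 102.816 = 366.92 + 102.816 = 469.736.
Reliability = 469.736 / 555.376 = 0.846.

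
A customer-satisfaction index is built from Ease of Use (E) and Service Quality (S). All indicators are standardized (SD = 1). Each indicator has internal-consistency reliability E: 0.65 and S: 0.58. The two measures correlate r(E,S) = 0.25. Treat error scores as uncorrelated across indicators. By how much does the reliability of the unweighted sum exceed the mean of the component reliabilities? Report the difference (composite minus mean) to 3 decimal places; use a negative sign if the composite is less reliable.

Var(sum) = 2 + 0.5 = 2.5; true-score variance = 1.23 + 0.5 = 1.73; composite reliability = 0.6920.
Mean component reliability = 0.6150.
Difference = 0.6920 − 0.6150 = 0.077.

0.077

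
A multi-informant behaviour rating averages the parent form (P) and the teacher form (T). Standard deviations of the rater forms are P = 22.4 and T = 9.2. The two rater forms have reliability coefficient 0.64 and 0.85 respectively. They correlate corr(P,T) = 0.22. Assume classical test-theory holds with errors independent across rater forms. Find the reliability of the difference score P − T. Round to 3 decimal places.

0.610

Var(P−T) = 22.4² + 9.2² − 2·22.4·9.2·0.22 = 586.4 − 90.6752 = 495.725.
With uncorrelated errors the cross-covariances are all true-score covariance, so they carry over unchanged; only the diagonal terms shrink to ρᵢσᵢ².
True-score variance = [22.4²·0.64 + 9.2²·0.85] − 90.6752 = 393.07 − 90.6752 = 302.395.
Reliability = 302.395 / 495.725 = 0.610.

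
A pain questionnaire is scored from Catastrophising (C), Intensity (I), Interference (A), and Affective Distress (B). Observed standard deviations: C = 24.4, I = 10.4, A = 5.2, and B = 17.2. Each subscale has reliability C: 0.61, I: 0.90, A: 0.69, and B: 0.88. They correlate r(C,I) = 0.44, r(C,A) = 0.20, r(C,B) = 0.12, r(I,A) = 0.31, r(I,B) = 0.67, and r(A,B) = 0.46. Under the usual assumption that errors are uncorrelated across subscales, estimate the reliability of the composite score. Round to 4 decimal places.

0.8367

Var(C+I+A+B) = 24.4² + 10.4² + 5.2² + 17.2² + 2·[24.4·10.4·0.44 + 24.4·5.2·0.20 + 24.4·17.2·0.12 + 10.4·5.2·0.31 + 10.4·17.2·0.67 + 5.2·17.2·0.46] = 1026.4 + 730.298 = 1756.7.
Because errors are independent across components, Cov(Tᵢ,Tⱼ) = Cov(Xᵢ,Xⱼ); the off-diagonal part of the true-score variance is the same as above.
True-score variance = [24.4²·0.61 + 10.4²·0.90 + 5.2²·0.69 + 17.2²·0.88] + 730.298 = 739.51 + 730.298 = 1469.81.
Reliability = 1469.81 / 1756.7 = 0.8367.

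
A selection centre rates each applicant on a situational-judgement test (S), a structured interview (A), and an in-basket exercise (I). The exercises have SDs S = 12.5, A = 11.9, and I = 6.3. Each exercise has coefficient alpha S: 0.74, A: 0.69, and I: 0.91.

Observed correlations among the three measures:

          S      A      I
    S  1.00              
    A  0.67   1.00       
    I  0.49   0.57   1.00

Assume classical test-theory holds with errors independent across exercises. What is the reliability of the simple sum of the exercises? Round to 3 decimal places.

Var(S+A+I) = 12.5² + 11.9² + 6.3² + 2·[12.5·11.9·0.67 + 12.5·6.3·0.49 + 11.9·6.3·0.57] = 337.55 + 361.966 = 699.516.
With uncorrelated errors the cross-covariances are all true-score covariance, so they carry over unchanged; only the diagonal terms shrink to ρᵢσᵢ².
True-score variance = [12.5²·0.74 + 11.9²·0.69 + 6.3²·0.91] + 361.966 = 249.454 + 361.966 = 611.42.
Reliability = 611.42 / 699.516 = 0.874.

0.874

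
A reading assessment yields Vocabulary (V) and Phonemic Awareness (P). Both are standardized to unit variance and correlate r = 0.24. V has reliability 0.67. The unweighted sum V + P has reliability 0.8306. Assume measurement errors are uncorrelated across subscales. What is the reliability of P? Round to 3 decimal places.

0.910

Var(V+P) = 2 + 2·0.24 = 2.480.
True-score variance = ρ_V + ρ_P + 2·0.24, so 0.8306 = (0.67 + ρ_P + 0.48) / 2.480.
ρ_P = 0.8306·2.480 − 0.67 − 0.48 = 0.910.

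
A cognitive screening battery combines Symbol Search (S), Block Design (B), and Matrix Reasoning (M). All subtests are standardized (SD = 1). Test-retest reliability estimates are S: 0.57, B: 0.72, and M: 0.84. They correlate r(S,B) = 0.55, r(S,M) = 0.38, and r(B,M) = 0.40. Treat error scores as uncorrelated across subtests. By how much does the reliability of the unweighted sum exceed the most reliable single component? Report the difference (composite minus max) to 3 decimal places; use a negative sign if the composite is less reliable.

Var(sum) = 3 + 2.66 = 5.66; true-score variance = 2.13 + 2.66 = 4.79; composite reliability = 0.8463.
Max component reliability = 0.8400.
Difference = 0.8463 − 0.8400 = 0.006.

0.006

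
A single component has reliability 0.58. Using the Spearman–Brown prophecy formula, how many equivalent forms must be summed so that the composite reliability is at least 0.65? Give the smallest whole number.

k ≥ ρ*(1−ρ₁)/(ρ₁(1−ρ*)) = 0.65·0.42 / (0.58·0.35) = 1.345.
Smallest integer k = 2.

2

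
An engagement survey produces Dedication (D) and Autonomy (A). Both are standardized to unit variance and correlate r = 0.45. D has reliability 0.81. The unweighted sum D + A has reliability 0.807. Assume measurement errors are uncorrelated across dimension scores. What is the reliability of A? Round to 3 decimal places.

0.630

Var(D+A) = 2 + 2·0.45 = 2.900.
True-score variance = ρ_D + ρ_A + 2·0.45, so 0.807 = (0.81 + ρ_A + 0.90) / 2.900.
ρ_A = 0.807·2.900 − 0.81 − 0.90 = 0.630.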